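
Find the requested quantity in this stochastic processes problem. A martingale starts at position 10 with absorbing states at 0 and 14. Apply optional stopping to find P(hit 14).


By optional stopping theorem: E(M at tau) = M(0) = 10
P(hit 14)*14 + P(hit 0)*0 = 10
P(hit 14) = (10 - 0)/(14 - 0) = 5/7 = 0.7143

0.7143


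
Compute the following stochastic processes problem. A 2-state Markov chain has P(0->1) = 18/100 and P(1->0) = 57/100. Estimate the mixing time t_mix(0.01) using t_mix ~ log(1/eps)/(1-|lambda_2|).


lambda_2 = |1 - p01 - p10| = |1 - 0.1800 - 0.5700| = 0.2500
t_mix ~ log(1/eps)/(1 - |lambda_2|)
= log(100)/(1 - 0.2500) = 4.6052/0.7500
= 6.1402

6.1402


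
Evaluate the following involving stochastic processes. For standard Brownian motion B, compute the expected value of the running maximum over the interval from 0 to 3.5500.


E(max B(s)) = sqrt(2t/pi)
= sqrt(2*3.5500/pi)
= sqrt(2.2600)
= 1.5033

1.5033


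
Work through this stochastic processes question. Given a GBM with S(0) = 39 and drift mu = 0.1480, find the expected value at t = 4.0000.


E[S(t)] = S(0) * exp(mu * t)
= 39 * exp(0.1480 * 4.0000)
= 39 * 1.8076
= 70.4964

70.4964


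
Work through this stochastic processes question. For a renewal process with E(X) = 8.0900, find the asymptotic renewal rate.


Long-run renewal rate = 1/E(X)
= 1/8.0900
= 0.1236

0.1236


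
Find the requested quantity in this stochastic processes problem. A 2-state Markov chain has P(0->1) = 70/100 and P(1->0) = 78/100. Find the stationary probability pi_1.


Stationary distribution: pi_0 = p10/(p01+p10), pi_1 = p01/(p01+p10)
p01 = 0.7000, p10 = 0.7800
pi_1 = 0.4730

0.4730


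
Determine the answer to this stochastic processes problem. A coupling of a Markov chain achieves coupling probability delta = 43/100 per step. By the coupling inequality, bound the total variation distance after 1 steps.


TV distance bound <= (1-delta)^n
= (1 - 0.4300)^1
= 0.5700^1
= 0.5700

0.5700


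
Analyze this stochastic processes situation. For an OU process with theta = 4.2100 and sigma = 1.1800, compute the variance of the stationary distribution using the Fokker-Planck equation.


Stationary variance = sigma^2 / (2*theta)
= 1.1800^2 / (2*4.2100)
= 1.3924 / 8.4200
= 0.1654

0.1654


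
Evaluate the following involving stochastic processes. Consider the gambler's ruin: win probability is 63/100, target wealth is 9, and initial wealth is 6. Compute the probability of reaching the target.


Gambler's ruin formula:
r = q/p = 0.3700/0.6300 = 0.5873
P(win) = (1 - r^i)/(1 - r^N)
= (1 - 0.5873^6)/(1 - 0.5873^9)
= 0.9670

0.9670


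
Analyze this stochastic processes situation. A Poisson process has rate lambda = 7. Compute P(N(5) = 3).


P(N(t)=k) = (lambda*t)^k * exp(-lambda*t) / k!
lambda*t = 35
= 35^3 * exp(-35) / 3!
= 42875 * 6.3051e-16 / 6
= 4.5055e-12

4.5055e-12


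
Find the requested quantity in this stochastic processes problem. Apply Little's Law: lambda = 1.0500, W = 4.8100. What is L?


Little's Law: L = lambda * W
= 1.0500 * 4.8100
= 5.0505

5.0505


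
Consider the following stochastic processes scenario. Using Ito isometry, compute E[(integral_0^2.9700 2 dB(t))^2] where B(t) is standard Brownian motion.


By Ito isometry: E[(int f dB)^2] = int f^2 dt
= 2^2 * 2.9700
= 4 * 2.9700 = 11.8800

11.8800


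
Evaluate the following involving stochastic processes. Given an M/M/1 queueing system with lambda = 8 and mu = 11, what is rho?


rho = lambda/mu
= 8/11
= 0.7273

0.7273


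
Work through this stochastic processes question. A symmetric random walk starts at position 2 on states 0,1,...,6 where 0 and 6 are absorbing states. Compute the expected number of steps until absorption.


For symmetric RW on 0,...,N with absorbing barriers, E(i) = i*(N-i)
E(2) = 2 * 4 = 8

8


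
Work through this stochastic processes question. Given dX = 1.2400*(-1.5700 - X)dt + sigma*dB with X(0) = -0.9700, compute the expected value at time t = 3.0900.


E[X(t)] = mu + (X(0) - mu)*exp(-theta*t)
= -1.5700 + (-0.9700 - -1.5700)*exp(-1.2400*3.0900)
= -1.5700 + 0.6000 * 0.0217
= -1.5570

-1.5570


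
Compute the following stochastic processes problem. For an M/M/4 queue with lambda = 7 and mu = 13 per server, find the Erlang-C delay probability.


a = lambda/mu = 0.5385
rho = a/c = 0.1346
Erlang-C formula applied:
C(c,a) = 0.0024

0.0024


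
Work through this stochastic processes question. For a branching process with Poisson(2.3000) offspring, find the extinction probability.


Since mu = 2.3000 > 1, extinction prob q < 1.
Solve s = exp(mu*(s-1)) iteratively.
q = 0.1376

0.1376


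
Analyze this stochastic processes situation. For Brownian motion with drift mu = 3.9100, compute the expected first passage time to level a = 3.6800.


Expected first passage time = a/mu
= 3.6800/3.9100
= 0.9412

0.9412


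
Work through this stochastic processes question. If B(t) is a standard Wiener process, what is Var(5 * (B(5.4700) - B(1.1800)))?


Var(alpha*(B(t)-B(s))) = alpha^2 * (t-s)
= 5^2 * (5.4700 - 1.1800)
= 25 * 4.2900
= 107.2500

107.2500


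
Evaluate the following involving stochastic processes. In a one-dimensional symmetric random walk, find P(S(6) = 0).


P(S(6) = 0) = C(6,3) / 4^3
= 20 / 64
= 0.3125

0.3125


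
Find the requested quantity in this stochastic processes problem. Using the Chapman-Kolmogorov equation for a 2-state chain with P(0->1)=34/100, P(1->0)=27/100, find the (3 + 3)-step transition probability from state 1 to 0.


P^6 = P^3 * P^3
Computing via matrix multiplication of the transition matrix.
Entry (1,0) of P^6 = 0.4411

0.4411


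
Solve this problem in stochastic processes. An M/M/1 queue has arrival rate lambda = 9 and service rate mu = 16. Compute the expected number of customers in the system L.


rho = 9/16 = 0.5625
L = rho/(1-rho)
= 0.5625/0.4375
= 1.2857

1.2857


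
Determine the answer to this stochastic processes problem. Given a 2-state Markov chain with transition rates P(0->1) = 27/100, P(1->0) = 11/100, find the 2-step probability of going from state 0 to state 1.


Computing P^2 by matrix multiplication.
P = [[0.7300, 0.2700], [0.1100, 0.8900]]
After raising P to the power 2:
P^2(0,1) = 0.4374

0.4374


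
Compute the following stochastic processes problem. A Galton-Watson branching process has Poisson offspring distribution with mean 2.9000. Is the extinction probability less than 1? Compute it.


Since mu = 2.9000 > 1, extinction prob q < 1.
Solve s = exp(mu*(s-1)) iteratively.
q = 0.0668

0.0668


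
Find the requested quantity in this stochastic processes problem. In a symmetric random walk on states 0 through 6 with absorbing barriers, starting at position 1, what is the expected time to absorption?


For symmetric RW on 0,...,N with absorbing barriers, E(i) = i*(N-i)
E(1) = 1 * 5 = 5

5


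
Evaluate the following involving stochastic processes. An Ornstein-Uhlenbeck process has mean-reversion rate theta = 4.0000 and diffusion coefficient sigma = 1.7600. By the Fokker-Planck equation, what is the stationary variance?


Stationary variance = sigma^2 / (2*theta)
= 1.7600^2 / (2*4.0000)
= 3.0976 / 8.0000
= 0.3872

0.3872


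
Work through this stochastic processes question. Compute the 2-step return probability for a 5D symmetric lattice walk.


P(return in 2 steps) = P(reverse first step) = 1/(2d)
= 1/10
= 0.1000

0.1000


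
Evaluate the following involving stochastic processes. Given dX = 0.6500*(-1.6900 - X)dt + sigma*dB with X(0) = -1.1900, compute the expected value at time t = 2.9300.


E[X(t)] = mu + (X(0) - mu)*exp(-theta*t)
= -1.6900 + (-1.1900 - -1.6900)*exp(-0.6500*2.9300)
= -1.6900 + 0.5000 * 0.1489
= -1.6156

-1.6156


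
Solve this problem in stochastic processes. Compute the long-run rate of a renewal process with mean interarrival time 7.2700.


Long-run renewal rate = 1/E(X)
= 1/7.2700
= 0.1376

0.1376


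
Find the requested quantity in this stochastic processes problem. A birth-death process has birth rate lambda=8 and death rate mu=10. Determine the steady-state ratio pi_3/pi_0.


For birth-death process, pi_n/pi_0 = (lambda/mu)^n
= (8/10)^3
= 0.5120

0.5120


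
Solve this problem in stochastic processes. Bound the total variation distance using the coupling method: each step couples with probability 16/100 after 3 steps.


TV distance bound <= (1-delta)^n
= (1 - 0.1600)^3
= 0.8400^3
= 0.5927

0.5927


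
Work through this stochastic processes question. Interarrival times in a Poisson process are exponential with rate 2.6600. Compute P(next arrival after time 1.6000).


P(X > t) = exp(-lambda * t)
= exp(-2.6600 * 1.6000)
= exp(-4.2560) = 0.0142

0.0142


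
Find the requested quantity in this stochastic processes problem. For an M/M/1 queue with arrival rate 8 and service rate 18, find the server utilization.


rho = lambda/mu
= 8/18
= 0.4444

0.4444


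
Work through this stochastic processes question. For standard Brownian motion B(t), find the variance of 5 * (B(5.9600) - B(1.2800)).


Var(alpha*(B(t)-B(s))) = alpha^2 * (t-s)
= 5^2 * (5.9600 - 1.2800)
= 25 * 4.6800
= 117.0000

117.0000


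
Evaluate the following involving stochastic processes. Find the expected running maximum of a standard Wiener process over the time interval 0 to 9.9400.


E(max B(s)) = sqrt(2t/pi)
= sqrt(2*9.9400/pi)
= sqrt(6.3280)
= 2.5156

2.5156


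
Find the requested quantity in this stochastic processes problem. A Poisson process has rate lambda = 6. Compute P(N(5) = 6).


P(N(t)=k) = (lambda*t)^k * exp(-lambda*t) / k!
lambda*t = 30
= 30^6 * exp(-30) / 6!
= 729000000 * 9.3576e-14 / 720
= 9.4746e-08

9.4746e-08


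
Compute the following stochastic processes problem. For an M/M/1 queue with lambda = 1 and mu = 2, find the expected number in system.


rho = 1/2 = 0.5000
L = rho/(1-rho)
= 0.5000/0.5000
= 1.0000

1.0000


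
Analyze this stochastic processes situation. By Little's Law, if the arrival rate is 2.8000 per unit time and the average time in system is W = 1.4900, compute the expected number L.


Little's Law: L = lambda * W
= 2.8000 * 1.4900
= 4.1720

4.1720


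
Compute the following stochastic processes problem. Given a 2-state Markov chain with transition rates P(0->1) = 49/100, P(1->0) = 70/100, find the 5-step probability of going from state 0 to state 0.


Computing P^5 by matrix multiplication.
P = [[0.5100, 0.4900], [0.7000, 0.3000]]
After raising P to the power 5:
P^5(0,0) = 0.5881

0.5881


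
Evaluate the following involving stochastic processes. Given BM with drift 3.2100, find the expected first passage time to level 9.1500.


Expected first passage time = a/mu
= 9.1500/3.2100
= 2.8505

2.8505


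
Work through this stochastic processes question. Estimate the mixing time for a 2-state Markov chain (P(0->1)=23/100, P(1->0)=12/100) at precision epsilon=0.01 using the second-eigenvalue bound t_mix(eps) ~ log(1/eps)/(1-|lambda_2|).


lambda_2 = |1 - p01 - p10| = |1 - 0.2300 - 0.1200| = 0.6500
t_mix ~ log(1/eps)/(1 - |lambda_2|)
= log(100)/(1 - 0.6500) = 4.6052/0.3500
= 13.1576

13.1576


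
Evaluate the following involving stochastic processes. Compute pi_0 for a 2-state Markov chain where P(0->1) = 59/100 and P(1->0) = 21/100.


Stationary distribution: pi_0 = p10/(p01+p10), pi_1 = p01/(p01+p10)
p01 = 0.5900, p10 = 0.2100
pi_0 = 0.2625

0.2625


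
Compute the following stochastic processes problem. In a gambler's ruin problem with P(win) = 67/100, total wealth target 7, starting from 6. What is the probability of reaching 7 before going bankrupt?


Gambler's ruin formula:
r = q/p = 0.3300/0.6700 = 0.4925
P(win) = (1 - r^i)/(1 - r^N)
= (1 - 0.4925^6)/(1 - 0.4925^7)
= 0.9927

0.9927


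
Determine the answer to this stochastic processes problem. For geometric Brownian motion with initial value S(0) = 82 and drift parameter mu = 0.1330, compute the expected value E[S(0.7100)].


E[S(t)] = S(0) * exp(mu * t)
= 82 * exp(0.1330 * 0.7100)
= 82 * 1.0990
= 90.1206

90.1206


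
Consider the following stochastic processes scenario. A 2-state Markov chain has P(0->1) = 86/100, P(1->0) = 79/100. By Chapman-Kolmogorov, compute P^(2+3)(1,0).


P^5 = P^2 * P^3
Computing via matrix multiplication of the transition matrix.
Entry (1,0) of P^5 = 0.5343

0.5343


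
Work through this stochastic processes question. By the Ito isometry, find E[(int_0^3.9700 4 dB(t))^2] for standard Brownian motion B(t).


By Ito isometry: E[(int f dB)^2] = int f^2 dt
= 4^2 * 3.9700
= 16 * 3.9700 = 63.5200

63.5200


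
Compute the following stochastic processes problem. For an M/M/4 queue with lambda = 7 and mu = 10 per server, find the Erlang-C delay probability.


a = lambda/mu = 0.7000
rho = a/c = 0.1750
Erlang-C formula applied:
C(c,a) = 0.0060

0.0060


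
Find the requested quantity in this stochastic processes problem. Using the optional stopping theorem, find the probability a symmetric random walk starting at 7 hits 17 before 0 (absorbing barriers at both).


By optional stopping theorem: E(M at tau) = M(0) = 7
P(hit 17)*17 + P(hit 0)*0 = 7
P(hit 17) = (7 - 0)/(17 - 0) = 7/17 = 0.4118

0.4118


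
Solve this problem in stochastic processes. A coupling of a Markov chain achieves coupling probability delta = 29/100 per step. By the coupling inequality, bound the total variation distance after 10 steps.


TV distance bound <= (1-delta)^n
= (1 - 0.2900)^10
= 0.7100^10
= 0.0326

0.0326


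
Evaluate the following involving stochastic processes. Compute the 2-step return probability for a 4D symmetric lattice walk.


P(return in 2 steps) = P(reverse first step) = 1/(2d)
= 1/8
= 0.1250

0.1250


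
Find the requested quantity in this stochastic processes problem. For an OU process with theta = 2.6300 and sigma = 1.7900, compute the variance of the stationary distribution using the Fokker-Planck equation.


Stationary variance = sigma^2 / (2*theta)
= 1.7900^2 / (2*2.6300)
= 3.2041 / 5.2600
= 0.6091

0.6091


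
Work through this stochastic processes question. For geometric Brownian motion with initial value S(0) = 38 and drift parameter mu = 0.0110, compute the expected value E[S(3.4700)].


E[S(t)] = S(0) * exp(mu * t)
= 38 * exp(0.0110 * 3.4700)
= 38 * 1.0389
= 39.4785

39.4785


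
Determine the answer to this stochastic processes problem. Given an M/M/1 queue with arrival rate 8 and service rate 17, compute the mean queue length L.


rho = 8/17 = 0.4706
L = rho/(1-rho)
= 0.4706/0.5294
= 0.8889

0.8889


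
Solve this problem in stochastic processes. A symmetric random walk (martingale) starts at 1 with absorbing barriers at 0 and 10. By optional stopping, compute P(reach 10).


By optional stopping theorem: E(M at tau) = M(0) = 1
P(hit 10)*10 + P(hit 0)*0 = 1
P(hit 10) = (1 - 0)/(10 - 0) = 1/10 = 0.1000

0.1000


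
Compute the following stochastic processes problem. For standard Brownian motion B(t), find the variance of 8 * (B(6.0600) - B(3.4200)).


Var(alpha*(B(t)-B(s))) = alpha^2 * (t-s)
= 8^2 * (6.0600 - 3.4200)
= 64 * 2.6400
= 168.9600

168.9600


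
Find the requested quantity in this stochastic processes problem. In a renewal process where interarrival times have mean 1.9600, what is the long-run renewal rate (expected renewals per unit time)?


Long-run renewal rate = 1/E(X)
= 1/1.9600
= 0.5102

0.5102


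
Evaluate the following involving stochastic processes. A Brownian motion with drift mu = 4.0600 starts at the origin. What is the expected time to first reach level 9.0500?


Expected first passage time = a/mu
= 9.0500/4.0600
= 2.2291

2.2291


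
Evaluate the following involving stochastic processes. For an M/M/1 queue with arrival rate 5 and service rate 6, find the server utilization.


rho = lambda/mu
= 5/6
= 0.8333

0.8333


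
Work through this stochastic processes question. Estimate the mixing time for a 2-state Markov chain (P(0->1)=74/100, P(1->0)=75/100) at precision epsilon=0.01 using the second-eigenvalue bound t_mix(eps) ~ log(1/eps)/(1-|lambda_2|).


lambda_2 = |1 - p01 - p10| = |1 - 0.7400 - 0.7500| = 0.4900
t_mix ~ log(1/eps)/(1 - |lambda_2|)
= log(100)/(1 - 0.4900) = 4.6052/0.5100
= 9.0297

9.0297


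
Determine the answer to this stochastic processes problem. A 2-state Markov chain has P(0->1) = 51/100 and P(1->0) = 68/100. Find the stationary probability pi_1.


Stationary distribution: pi_0 = p10/(p01+p10), pi_1 = p01/(p01+p10)
p01 = 0.5100, p10 = 0.6800
pi_1 = 0.4286

0.4286


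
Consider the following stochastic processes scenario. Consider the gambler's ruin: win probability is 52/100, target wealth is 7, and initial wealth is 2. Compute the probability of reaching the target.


Gambler's ruin formula:
r = q/p = 0.4800/0.5200 = 0.9231
P(win) = (1 - r^i)/(1 - r^N)
= (1 - 0.9231^2)/(1 - 0.9231^7)
= 0.3449

0.3449


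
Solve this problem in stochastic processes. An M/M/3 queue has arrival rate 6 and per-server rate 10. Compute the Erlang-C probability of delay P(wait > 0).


a = lambda/mu = 0.6000
rho = a/c = 0.2000
Erlang-C formula applied:
C(c,a) = 0.0247

0.0247


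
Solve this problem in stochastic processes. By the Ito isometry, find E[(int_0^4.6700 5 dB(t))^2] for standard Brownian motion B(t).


By Ito isometry: E[(int f dB)^2] = int f^2 dt
= 5^2 * 4.6700
= 25 * 4.6700 = 116.7500

116.7500


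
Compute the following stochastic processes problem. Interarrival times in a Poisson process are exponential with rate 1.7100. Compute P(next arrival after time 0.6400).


P(X > t) = exp(-lambda * t)
= exp(-1.7100 * 0.6400)
= exp(-1.0944) = 0.3347

0.3347


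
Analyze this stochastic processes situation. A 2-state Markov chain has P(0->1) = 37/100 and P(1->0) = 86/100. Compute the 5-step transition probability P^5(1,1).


Computing P^5 by matrix multiplication.
P = [[0.6300, 0.3700], [0.8600, 0.1400]]
After raising P to the power 5:
P^5(1,1) = 0.3004

0.3004


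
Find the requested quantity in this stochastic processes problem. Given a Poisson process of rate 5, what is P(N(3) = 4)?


P(N(t)=k) = (lambda*t)^k * exp(-lambda*t) / k!
lambda*t = 15
= 15^4 * exp(-15) / 4!
= 50625 * 3.0590e-07 / 24
= 6.4526e-04

6.4526e-04


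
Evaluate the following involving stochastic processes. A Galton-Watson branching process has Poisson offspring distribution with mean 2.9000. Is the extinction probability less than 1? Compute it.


Since mu = 2.9000 > 1, extinction prob q < 1.
Solve s = exp(mu*(s-1)) iteratively.
q = 0.0668

0.0668


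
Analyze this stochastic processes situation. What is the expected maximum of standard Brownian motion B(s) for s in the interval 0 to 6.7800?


E(max B(s)) = sqrt(2t/pi)
= sqrt(2*6.7800/pi)
= sqrt(4.3163)
= 2.0776

2.0776


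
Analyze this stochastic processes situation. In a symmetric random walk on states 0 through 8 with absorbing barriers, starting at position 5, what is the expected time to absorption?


For symmetric RW on 0,...,N with absorbing barriers, E(i) = i*(N-i)
E(5) = 5 * 3 = 15

15


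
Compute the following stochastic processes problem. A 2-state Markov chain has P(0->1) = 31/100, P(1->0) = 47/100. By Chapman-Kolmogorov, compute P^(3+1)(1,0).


P^4 = P^3 * P^1
Computing via matrix multiplication of the transition matrix.
Entry (1,0) of P^4 = 0.6012

0.6012


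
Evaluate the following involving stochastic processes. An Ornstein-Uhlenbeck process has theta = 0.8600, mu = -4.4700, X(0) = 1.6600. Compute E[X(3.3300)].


E[X(t)] = mu + (X(0) - mu)*exp(-theta*t)
= -4.4700 + (1.6600 - -4.4700)*exp(-0.8600*3.3300)
= -4.4700 + 6.1300 * 0.0571
= -4.1203

-4.1203


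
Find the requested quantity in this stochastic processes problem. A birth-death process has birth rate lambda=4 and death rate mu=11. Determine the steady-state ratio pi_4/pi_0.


For birth-death process, pi_n/pi_0 = (lambda/mu)^n
= (4/11)^4
= 0.0175

0.0175


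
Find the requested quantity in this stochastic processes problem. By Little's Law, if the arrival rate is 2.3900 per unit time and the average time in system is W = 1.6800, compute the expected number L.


Little's Law: L = lambda * W
= 2.3900 * 1.6800
= 4.0152

4.0152


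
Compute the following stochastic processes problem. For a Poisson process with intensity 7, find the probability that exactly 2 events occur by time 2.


P(N(t)=k) = (lambda*t)^k * exp(-lambda*t) / k!
lambda*t = 14
= 14^2 * exp(-14) / 2!
= 196 * 8.3153e-07 / 2
= 8.1490e-05

8.1490e-05


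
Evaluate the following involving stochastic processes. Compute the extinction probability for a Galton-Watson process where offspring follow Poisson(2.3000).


Since mu = 2.3000 > 1, extinction prob q < 1.
Solve s = exp(mu*(s-1)) iteratively.
q = 0.1376

0.1376


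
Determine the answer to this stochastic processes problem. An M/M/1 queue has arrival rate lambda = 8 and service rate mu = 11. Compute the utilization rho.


rho = lambda/mu
= 8/11
= 0.7273

0.7273


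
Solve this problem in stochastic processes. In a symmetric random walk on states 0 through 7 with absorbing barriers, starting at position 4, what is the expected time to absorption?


For symmetric RW on 0,...,N with absorbing barriers, E(i) = i*(N-i)
E(4) = 4 * 3 = 12

12


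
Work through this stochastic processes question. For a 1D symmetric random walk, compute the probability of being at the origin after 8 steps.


P(S(8) = 0) = C(8,4) / 4^4
= 70 / 256
= 0.2734

0.2734


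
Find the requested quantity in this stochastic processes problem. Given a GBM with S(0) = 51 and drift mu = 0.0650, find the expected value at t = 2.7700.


E[S(t)] = S(0) * exp(mu * t)
= 51 * exp(0.0650 * 2.7700)
= 51 * 1.1973
= 61.0611

61.0611


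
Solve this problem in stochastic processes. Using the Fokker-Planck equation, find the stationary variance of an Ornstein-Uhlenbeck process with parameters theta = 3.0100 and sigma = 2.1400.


Stationary variance = sigma^2 / (2*theta)
= 2.1400^2 / (2*3.0100)
= 4.5796 / 6.0200
= 0.7607

0.7607


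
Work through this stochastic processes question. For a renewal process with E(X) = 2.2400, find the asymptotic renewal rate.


Long-run renewal rate = 1/E(X)
= 1/2.2400
= 0.4464

0.4464


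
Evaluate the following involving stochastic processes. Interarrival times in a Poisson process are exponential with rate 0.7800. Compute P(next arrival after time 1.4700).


P(X > t) = exp(-lambda * t)
= exp(-0.7800 * 1.4700)
= exp(-1.1466) = 0.3177

0.3177


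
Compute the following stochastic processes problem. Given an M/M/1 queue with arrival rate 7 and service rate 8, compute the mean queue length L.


rho = 7/8 = 0.8750
L = rho/(1-rho)
= 0.8750/0.1250
= 7.0000

7.0000


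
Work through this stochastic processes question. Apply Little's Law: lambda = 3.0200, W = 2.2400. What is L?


Little's Law: L = lambda * W
= 3.0200 * 2.2400
= 6.7648

6.7648


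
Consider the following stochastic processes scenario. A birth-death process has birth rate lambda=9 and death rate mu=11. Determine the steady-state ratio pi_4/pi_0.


For birth-death process, pi_n/pi_0 = (lambda/mu)^n
= (9/11)^4
= 0.4481

0.4481


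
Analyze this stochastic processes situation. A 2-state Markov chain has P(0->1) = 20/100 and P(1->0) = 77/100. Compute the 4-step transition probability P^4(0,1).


Computing P^4 by matrix multiplication.
P = [[0.8000, 0.2000], [0.7700, 0.2300]]
After raising P to the power 4:
P^4(0,1) = 0.2062

0.2062


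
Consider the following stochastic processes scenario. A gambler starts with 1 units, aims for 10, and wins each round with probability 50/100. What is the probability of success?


p = 1/2: P(win) = i/N = 1/10
= 0.1000

0.1000


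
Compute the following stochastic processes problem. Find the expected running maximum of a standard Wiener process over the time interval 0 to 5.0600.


E(max B(s)) = sqrt(2t/pi)
= sqrt(2*5.0600/pi)
= sqrt(3.2213)
= 1.7948

1.7948


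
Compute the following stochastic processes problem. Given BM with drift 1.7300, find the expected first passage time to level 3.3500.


Expected first passage time = a/mu
= 3.3500/1.7300
= 1.9364

1.9364


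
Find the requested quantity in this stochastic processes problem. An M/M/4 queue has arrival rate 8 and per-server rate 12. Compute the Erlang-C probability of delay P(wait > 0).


a = lambda/mu = 0.6667
rho = a/c = 0.1667
Erlang-C formula applied:
C(c,a) = 0.0051

0.0051


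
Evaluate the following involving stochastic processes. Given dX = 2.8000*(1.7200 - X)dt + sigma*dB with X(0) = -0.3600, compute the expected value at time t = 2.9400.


E[X(t)] = mu + (X(0) - mu)*exp(-theta*t)
= 1.7200 + (-0.3600 - 1.7200)*exp(-2.8000*2.9400)
= 1.7200 + -2.0800 * 2.6600e-04
= 1.7194

1.7194


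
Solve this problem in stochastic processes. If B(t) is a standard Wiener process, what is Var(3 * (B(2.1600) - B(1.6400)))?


Var(alpha*(B(t)-B(s))) = alpha^2 * (t-s)
= 3^2 * (2.1600 - 1.6400)
= 9 * 0.5200
= 4.6800

4.6800


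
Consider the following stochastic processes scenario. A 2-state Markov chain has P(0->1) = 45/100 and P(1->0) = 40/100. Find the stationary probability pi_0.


Stationary distribution: pi_0 = p10/(p01+p10), pi_1 = p01/(p01+p10)
p01 = 0.4500, p10 = 0.4000
pi_0 = 0.4706

0.4706


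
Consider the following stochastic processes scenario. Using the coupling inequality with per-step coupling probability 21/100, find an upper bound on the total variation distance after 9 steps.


TV distance bound <= (1-delta)^n
= (1 - 0.2100)^9
= 0.7900^9
= 0.1199

0.1199


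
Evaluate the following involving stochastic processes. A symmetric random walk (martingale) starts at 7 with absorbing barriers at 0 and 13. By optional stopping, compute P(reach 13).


By optional stopping theorem: E(M at tau) = M(0) = 7
P(hit 13)*13 + P(hit 0)*0 = 7
P(hit 13) = (7 - 0)/(13 - 0) = 7/13 = 0.5385

0.5385


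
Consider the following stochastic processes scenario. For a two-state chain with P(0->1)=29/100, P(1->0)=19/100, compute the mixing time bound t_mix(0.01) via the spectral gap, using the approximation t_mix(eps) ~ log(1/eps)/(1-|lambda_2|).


lambda_2 = |1 - p01 - p10| = |1 - 0.2900 - 0.1900| = 0.5200
t_mix ~ log(1/eps)/(1 - |lambda_2|)
= log(100)/(1 - 0.5200) = 4.6052/0.4800
= 9.5941

9.5941


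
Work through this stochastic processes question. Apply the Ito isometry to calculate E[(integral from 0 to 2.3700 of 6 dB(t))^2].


By Ito isometry: E[(int f dB)^2] = int f^2 dt
= 6^2 * 2.3700
= 36 * 2.3700 = 85.3200

85.3200


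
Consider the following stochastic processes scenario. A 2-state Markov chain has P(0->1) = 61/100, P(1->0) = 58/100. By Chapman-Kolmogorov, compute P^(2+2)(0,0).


P^4 = P^2 * P^2
Computing via matrix multiplication of the transition matrix.
Entry (0,0) of P^4 = 0.4881

0.4881


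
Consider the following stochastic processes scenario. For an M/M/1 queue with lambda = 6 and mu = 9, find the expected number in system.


rho = 6/9 = 0.6667
L = rho/(1-rho)
= 0.6667/0.3333
= 2.0000

2.0000


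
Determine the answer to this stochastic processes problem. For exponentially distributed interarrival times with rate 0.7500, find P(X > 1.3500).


P(X > t) = exp(-lambda * t)
= exp(-0.7500 * 1.3500)
= exp(-1.0125) = 0.3633

0.3633


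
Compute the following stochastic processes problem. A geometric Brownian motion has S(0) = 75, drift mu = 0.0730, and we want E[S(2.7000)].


E[S(t)] = S(0) * exp(mu * t)
= 75 * exp(0.0730 * 2.7000)
= 75 * 1.2179
= 91.3399

91.3399


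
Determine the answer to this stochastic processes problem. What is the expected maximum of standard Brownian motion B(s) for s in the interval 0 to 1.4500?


E(max B(s)) = sqrt(2t/pi)
= sqrt(2*1.4500/pi)
= sqrt(0.9231)
= 0.9608

0.9608


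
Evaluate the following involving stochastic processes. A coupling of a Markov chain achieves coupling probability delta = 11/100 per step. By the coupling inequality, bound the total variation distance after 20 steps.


TV distance bound <= (1-delta)^n
= (1 - 0.1100)^20
= 0.8900^20
= 0.0972

0.0972


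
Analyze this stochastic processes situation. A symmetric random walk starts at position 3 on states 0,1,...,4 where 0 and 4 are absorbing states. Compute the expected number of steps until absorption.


For symmetric RW on 0,...,N with absorbing barriers, E(i) = i*(N-i)
E(3) = 3 * 1 = 3

3


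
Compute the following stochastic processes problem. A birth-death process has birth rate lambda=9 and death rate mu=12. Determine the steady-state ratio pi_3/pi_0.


For birth-death process, pi_n/pi_0 = (lambda/mu)^n
= (9/12)^3
= 0.4219

0.4219


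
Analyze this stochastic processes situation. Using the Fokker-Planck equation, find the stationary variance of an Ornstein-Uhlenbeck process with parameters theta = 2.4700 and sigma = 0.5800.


Stationary variance = sigma^2 / (2*theta)
= 0.5800^2 / (2*2.4700)
= 0.3364 / 4.9400
= 0.0681

0.0681


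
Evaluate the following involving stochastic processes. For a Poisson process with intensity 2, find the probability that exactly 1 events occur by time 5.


P(N(t)=k) = (lambda*t)^k * exp(-lambda*t) / k!
lambda*t = 10
= 10^1 * exp(-10) / 1!
= 10 * 4.5400e-05 / 1
= 4.5400e-04

4.5400e-04


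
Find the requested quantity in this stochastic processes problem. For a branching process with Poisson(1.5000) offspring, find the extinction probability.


Since mu = 1.5000 > 1, extinction prob q < 1.
Solve s = exp(mu*(s-1)) iteratively.
q = 0.4172

0.4172


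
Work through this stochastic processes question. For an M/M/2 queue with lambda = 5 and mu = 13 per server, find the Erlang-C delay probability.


a = lambda/mu = 0.3846
rho = a/c = 0.1923
Erlang-C formula applied:
C(c,a) = 0.0620

0.0620


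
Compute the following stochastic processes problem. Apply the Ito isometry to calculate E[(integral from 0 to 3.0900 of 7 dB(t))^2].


By Ito isometry: E[(int f dB)^2] = int f^2 dt
= 7^2 * 3.0900
= 49 * 3.0900 = 151.4100

151.4100


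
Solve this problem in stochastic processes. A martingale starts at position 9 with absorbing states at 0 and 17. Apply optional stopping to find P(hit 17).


By optional stopping theorem: E(M at tau) = M(0) = 9
P(hit 17)*17 + P(hit 0)*0 = 9
P(hit 17) = (9 - 0)/(17 - 0) = 9/17 = 0.5294

0.5294


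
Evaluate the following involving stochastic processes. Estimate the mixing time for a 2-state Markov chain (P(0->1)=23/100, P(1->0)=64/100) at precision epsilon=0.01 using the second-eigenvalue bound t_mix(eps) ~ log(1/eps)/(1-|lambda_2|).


lambda_2 = |1 - p01 - p10| = |1 - 0.2300 - 0.6400| = 0.1300
t_mix ~ log(1/eps)/(1 - |lambda_2|)
= log(100)/(1 - 0.1300) = 4.6052/0.8700
= 5.2933

5.2933


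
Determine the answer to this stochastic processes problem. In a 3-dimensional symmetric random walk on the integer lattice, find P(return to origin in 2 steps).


P(return in 2 steps) = P(reverse first step) = 1/(2d)
= 1/6
= 0.1667

0.1667


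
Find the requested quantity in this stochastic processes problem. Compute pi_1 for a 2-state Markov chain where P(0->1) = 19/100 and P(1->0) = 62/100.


Stationary distribution: pi_0 = p10/(p01+p10), pi_1 = p01/(p01+p10)
p01 = 0.1900, p10 = 0.6200
pi_1 = 0.2346

0.2346


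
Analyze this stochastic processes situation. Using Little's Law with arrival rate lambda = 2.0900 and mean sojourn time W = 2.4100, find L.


Little's Law: L = lambda * W
= 2.0900 * 2.4100
= 5.0369

5.0369


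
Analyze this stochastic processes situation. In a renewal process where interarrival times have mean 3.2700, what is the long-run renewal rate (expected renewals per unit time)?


Long-run renewal rate = 1/E(X)
= 1/3.2700
= 0.3058

0.3058


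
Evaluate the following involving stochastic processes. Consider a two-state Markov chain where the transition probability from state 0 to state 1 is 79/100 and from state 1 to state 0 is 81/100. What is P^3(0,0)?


Computing P^3 by matrix multiplication.
P = [[0.2100, 0.7900], [0.8100, 0.1900]]
After raising P to the power 3:
P^3(0,0) = 0.3996

0.3996


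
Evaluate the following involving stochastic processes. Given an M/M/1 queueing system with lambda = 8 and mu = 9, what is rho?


rho = lambda/mu
= 8/9
= 0.8889

0.8889


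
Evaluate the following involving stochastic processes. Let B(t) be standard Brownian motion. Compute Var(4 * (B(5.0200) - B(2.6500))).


Var(alpha*(B(t)-B(s))) = alpha^2 * (t-s)
= 4^2 * (5.0200 - 2.6500)
= 16 * 2.3700
= 37.9200

37.9200


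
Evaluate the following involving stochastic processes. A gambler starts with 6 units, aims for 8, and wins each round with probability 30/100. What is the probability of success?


Gambler's ruin formula:
r = q/p = 0.7000/0.3000 = 2.3333
P(win) = (1 - r^i)/(1 - r^N)
= (1 - 2.3333^6)/(1 - 2.3333^8)
= 0.1827

0.1827


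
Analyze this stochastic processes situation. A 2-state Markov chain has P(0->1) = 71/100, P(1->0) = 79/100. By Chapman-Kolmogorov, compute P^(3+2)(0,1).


P^5 = P^3 * P^2
Computing via matrix multiplication of the transition matrix.
Entry (0,1) of P^5 = 0.4881

0.4881


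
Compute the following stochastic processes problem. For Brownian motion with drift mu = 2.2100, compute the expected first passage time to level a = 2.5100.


Expected first passage time = a/mu
= 2.5100/2.2100
= 1.1357

1.1357


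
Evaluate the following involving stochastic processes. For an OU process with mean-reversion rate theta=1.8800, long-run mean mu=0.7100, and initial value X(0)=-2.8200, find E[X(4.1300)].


E[X(t)] = mu + (X(0) - mu)*exp(-theta*t)
= 0.7100 + (-2.8200 - 0.7100)*exp(-1.8800*4.1300)
= 0.7100 + -3.5300 * 4.2458e-04
= 0.7085

0.7085


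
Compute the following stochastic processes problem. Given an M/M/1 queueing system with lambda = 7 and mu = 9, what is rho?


rho = lambda/mu
= 7/9
= 0.7778

0.7778


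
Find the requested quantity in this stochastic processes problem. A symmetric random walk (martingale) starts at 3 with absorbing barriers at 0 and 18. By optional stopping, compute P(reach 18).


By optional stopping theorem: E(M at tau) = M(0) = 3
P(hit 18)*18 + P(hit 0)*0 = 3
P(hit 18) = (3 - 0)/(18 - 0) = 1/6 = 0.1667

0.1667


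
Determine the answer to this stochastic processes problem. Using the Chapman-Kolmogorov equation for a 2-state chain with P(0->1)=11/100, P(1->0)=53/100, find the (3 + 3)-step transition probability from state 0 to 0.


P^6 = P^3 * P^3
Computing via matrix multiplication of the transition matrix.
Entry (0,0) of P^6 = 0.8285

0.8285


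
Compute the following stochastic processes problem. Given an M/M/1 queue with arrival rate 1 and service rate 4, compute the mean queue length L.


rho = 1/4 = 0.2500
L = rho/(1-rho)
= 0.2500/0.7500
= 0.3333

0.3333


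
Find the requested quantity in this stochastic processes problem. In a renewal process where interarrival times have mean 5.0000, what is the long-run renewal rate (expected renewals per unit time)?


Long-run renewal rate = 1/E(X)
= 1/5.0000
= 0.2000

0.2000


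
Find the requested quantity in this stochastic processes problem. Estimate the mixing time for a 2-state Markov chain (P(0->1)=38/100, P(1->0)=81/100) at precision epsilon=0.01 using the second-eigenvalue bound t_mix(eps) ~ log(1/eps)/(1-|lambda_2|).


lambda_2 = |1 - p01 - p10| = |1 - 0.3800 - 0.8100| = 0.1900
t_mix ~ log(1/eps)/(1 - |lambda_2|)
= log(100)/(1 - 0.1900) = 4.6052/0.8100
= 5.6854

5.6854


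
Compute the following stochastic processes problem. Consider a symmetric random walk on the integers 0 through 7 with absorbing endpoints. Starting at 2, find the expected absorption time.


For symmetric RW on 0,...,N with absorbing barriers, E(i) = i*(N-i)
E(2) = 2 * 5 = 10

10


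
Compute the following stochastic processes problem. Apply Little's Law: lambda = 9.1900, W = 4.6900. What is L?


Little's Law: L = lambda * W
= 9.1900 * 4.6900
= 43.1011

43.1011


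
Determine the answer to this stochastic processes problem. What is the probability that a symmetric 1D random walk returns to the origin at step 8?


P(S(8) = 0) = C(8,4) / 4^4
= 70 / 256
= 0.2734

0.2734


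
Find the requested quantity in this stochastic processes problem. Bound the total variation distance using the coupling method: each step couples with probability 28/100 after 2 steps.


TV distance bound <= (1-delta)^n
= (1 - 0.2800)^2
= 0.7200^2
= 0.5184

0.5184


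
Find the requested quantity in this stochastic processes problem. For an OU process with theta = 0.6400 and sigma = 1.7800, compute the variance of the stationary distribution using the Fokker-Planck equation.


Stationary variance = sigma^2 / (2*theta)
= 1.7800^2 / (2*0.6400)
= 3.1684 / 1.2800
= 2.4753

2.4753


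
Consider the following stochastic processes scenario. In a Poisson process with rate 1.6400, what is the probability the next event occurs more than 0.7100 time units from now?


P(X > t) = exp(-lambda * t)
= exp(-1.6400 * 0.7100)
= exp(-1.1644) = 0.3121

0.3121


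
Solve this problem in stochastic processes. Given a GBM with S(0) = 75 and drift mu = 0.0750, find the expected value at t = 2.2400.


E[S(t)] = S(0) * exp(mu * t)
= 75 * exp(0.0750 * 2.2400)
= 75 * 1.1829
= 88.7202

88.7202


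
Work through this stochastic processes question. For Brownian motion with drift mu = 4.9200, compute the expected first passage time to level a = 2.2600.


Expected first passage time = a/mu
= 2.2600/4.9200
= 0.4593

0.4593


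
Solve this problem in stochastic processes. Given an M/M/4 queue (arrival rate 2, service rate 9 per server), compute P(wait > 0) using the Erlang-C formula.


a = lambda/mu = 0.2222
rho = a/c = 0.0556
Erlang-C formula applied:
C(c,a) = 8.6149e-05

8.6149e-05


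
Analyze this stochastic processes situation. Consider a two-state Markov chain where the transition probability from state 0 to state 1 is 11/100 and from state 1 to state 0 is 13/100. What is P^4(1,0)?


Computing P^4 by matrix multiplication.
P = [[0.8900, 0.1100], [0.1300, 0.8700]]
After raising P to the power 4:
P^4(1,0) = 0.3610

0.3610


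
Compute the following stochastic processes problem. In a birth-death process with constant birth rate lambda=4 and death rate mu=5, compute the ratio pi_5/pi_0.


For birth-death process, pi_n/pi_0 = (lambda/mu)^n
= (4/5)^5
= 0.3277

0.3277


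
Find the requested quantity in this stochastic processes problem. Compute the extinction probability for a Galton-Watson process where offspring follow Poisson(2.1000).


Since mu = 2.1000 > 1, extinction prob q < 1.
Solve s = exp(mu*(s-1)) iteratively.
q = 0.1779

0.1779


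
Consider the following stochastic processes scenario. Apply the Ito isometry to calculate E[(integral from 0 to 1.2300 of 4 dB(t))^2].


By Ito isometry: E[(int f dB)^2] = int f^2 dt
= 4^2 * 1.2300
= 16 * 1.2300 = 19.6800

19.6800


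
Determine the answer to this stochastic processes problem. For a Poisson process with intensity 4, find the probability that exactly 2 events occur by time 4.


P(N(t)=k) = (lambda*t)^k * exp(-lambda*t) / k!
lambda*t = 16
= 16^2 * exp(-16) / 2!
= 256 * 1.1254e-07 / 2
= 1.4405e-05

1.4405e-05


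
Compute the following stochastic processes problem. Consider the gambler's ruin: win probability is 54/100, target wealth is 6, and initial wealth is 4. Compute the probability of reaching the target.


Gambler's ruin formula:
r = q/p = 0.4600/0.5400 = 0.8519
P(win) = (1 - r^i)/(1 - r^N)
= (1 - 0.8519^4)/(1 - 0.8519^6)
= 0.7662

0.7662


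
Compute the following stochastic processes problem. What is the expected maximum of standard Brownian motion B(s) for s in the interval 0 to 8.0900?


E(max B(s)) = sqrt(2t/pi)
= sqrt(2*8.0900/pi)
= sqrt(5.1503)
= 2.2694

2.2694
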